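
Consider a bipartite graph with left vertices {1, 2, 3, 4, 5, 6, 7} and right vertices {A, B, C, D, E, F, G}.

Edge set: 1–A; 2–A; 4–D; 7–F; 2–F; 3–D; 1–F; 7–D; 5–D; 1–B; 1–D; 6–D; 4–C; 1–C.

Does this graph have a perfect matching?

The set {3, 5, 6} has only 1 neighbour ({D}), so by Hall's theorem at most 5 of the 7 left vertices can be matched.
Hence no matching covers every left vertex.

No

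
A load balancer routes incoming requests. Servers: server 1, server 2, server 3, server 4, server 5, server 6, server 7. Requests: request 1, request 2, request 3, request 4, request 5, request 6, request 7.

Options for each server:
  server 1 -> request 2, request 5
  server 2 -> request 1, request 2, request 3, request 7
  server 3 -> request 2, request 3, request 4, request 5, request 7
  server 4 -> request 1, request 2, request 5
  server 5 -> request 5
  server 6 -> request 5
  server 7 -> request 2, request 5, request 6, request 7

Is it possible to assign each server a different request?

No

The set {server 5, server 6} has only 1 neighbour ({request 5}), so by Hall's theorem at most 6 of the 7 servers can be matched.
Hence no matching covers every server.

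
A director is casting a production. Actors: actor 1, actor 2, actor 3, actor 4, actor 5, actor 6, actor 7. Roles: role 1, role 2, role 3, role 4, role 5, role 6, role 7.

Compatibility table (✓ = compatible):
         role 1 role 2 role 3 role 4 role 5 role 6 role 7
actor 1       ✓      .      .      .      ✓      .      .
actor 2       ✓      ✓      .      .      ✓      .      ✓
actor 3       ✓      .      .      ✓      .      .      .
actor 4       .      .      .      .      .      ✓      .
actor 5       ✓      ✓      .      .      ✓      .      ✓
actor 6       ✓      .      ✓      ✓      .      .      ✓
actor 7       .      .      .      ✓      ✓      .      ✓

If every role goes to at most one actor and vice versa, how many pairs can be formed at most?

7

One maximum matching: actor 1–role 1, actor 2–role 5, actor 3–role 4, actor 4–role 6, actor 5–role 2, actor 6–role 3, actor 7–role 7.
All 7 actors are matched, so no larger matching exists.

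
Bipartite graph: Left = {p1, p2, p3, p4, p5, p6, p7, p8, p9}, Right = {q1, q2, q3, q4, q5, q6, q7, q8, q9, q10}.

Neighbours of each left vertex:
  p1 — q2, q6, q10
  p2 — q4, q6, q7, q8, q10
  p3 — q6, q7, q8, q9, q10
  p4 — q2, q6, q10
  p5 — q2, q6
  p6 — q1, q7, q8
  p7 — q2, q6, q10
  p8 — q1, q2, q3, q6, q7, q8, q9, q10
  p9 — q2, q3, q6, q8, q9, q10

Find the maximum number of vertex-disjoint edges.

8

A valid assignment of size 8: p1–q6, p2–q4, p3–q8, p4–q10, p5–q2, p6–q1, p8–q7, p9–q9.
The set {p1, p4, p5, p7} has only 3 neighbours ({q10, q2, q6}), so by Hall's theorem at most 8 of the 9 left vertices can be matched.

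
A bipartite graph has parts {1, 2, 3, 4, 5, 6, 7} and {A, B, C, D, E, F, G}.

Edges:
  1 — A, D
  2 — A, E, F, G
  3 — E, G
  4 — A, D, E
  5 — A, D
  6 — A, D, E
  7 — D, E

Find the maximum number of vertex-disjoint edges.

For example, pair 1-A, 2-F, 3-G, 4-E, 5-D.
The set {1, 4, 5, 6, 7} has only 3 neighbours ({A, D, E}), so by Hall's theorem at most 5 of the 7 left vertices can be matched.

5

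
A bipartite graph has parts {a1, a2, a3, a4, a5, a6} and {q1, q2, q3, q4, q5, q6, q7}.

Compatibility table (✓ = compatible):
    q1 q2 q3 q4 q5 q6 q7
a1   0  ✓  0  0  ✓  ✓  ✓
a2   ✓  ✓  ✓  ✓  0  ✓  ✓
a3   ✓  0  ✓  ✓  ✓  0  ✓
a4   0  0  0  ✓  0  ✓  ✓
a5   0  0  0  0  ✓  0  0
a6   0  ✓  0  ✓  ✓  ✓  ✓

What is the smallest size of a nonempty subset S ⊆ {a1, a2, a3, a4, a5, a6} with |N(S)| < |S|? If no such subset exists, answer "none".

none

A matching saturating every left vertex exists, for instance a1→q2, a2→q1, a3→q4, a4→q7, a5→q5, a6→q6.
By Hall's marriage theorem, this means |N(S)| ≥ |S| for every subset S, so no violating subset exists.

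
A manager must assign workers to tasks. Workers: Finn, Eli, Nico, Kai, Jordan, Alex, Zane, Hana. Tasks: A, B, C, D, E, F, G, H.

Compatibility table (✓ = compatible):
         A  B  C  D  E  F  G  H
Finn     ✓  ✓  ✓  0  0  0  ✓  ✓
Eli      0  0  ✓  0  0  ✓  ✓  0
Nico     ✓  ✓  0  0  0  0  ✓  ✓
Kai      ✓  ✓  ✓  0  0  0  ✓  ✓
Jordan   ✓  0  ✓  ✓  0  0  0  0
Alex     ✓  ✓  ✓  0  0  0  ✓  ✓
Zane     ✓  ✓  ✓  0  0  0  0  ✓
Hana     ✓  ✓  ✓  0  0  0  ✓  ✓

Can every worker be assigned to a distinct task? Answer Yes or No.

No

The set {Finn, Nico, Kai, Alex, Zane, Hana} has only 5 neighbours ({A, B, C, G, H}), so by Hall's theorem at most 7 of the 8 workers can be matched.
Hence no matching covers every worker.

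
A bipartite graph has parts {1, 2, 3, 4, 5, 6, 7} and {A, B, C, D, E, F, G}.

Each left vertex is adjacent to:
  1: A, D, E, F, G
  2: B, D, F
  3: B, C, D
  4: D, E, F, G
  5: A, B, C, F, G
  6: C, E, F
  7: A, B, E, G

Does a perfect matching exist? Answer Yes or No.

A valid assignment of size 7: 1→A, 2→F, 3→C, 4→D, 5→G, 6→E, 7→B.
Every left vertex is matched, so this is a perfect matching.

Yes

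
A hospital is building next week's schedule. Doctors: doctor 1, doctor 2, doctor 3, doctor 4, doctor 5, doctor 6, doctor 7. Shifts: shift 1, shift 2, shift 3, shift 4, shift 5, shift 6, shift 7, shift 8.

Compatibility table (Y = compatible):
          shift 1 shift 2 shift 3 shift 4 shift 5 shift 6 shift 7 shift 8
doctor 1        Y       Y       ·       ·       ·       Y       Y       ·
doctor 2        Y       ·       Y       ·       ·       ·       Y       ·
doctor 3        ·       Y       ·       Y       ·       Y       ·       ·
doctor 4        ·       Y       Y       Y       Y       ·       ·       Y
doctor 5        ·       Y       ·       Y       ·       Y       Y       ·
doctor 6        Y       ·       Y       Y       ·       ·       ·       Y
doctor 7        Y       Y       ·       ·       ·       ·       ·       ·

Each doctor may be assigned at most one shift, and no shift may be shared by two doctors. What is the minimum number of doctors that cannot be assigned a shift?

0

A valid assignment of size 7: doctor 1–shift 6, doctor 2–shift 1, doctor 3–shift 4, doctor 4–shift 5, doctor 5–shift 7, doctor 6–shift 3, doctor 7–shift 2.
All 7 doctors are matched, so no larger matching exists.
That matches 7 of the 7, leaving 0 unmatched; no matching can do better.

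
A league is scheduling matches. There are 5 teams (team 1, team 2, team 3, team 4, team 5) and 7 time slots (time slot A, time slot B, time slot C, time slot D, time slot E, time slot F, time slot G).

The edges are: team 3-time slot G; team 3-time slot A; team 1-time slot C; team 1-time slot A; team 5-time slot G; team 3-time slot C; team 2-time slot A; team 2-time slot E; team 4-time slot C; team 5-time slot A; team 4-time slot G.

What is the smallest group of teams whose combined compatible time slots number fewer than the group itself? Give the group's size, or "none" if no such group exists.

4

Take S = {team 1, team 3, team 4, team 5}. Its neighbourhood is {time slot A, time slot C, time slot G}, so |N(S)| = 3 < |S| = 4.
Every subset of size less than 4 has at least as many neighbours as members, so 4 is the minimum.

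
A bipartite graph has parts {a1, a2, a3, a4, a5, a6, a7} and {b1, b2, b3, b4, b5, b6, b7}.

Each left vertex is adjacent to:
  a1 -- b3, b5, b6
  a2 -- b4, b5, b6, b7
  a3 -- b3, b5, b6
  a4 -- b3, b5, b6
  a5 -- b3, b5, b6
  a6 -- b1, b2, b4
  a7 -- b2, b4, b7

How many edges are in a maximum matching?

For example, pair a1-b5, a2-b4, a3-b6, a4-b3, a6-b2, a7-b7.
The set {a1, a3, a4, a5} has only 3 neighbours ({b3, b5, b6}), so by Hall's theorem at most 6 of the 7 left vertices can be matched.

6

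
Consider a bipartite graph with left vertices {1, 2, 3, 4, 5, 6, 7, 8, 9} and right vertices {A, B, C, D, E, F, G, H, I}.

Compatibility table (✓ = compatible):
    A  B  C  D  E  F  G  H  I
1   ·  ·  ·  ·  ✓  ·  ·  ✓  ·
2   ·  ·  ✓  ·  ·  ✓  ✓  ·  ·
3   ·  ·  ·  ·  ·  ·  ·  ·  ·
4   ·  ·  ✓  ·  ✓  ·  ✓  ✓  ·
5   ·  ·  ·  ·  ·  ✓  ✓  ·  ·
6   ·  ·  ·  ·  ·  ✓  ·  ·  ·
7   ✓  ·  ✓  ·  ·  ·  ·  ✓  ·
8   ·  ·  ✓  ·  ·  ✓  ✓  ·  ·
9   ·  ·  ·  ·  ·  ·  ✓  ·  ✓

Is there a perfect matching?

No

The set {2, 3, 5, 6, 8} has only 3 neighbours ({C, F, G}), so by Hall's theorem at most 7 of the 9 left vertices can be matched.
Hence no matching covers every left vertex.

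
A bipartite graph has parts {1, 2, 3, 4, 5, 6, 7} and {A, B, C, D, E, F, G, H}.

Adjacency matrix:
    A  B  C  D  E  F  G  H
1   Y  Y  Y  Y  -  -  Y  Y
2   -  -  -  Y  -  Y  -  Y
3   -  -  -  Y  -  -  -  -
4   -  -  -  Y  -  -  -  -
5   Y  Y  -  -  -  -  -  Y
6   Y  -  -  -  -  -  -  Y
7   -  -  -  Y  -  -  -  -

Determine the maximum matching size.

5

One maximum matching: 1–G, 2–F, 3–D, 5–B, 6–H.
The set {3, 4, 7} has only 1 neighbour ({D}), so by Hall's theorem at most 5 of the 7 left vertices can be matched.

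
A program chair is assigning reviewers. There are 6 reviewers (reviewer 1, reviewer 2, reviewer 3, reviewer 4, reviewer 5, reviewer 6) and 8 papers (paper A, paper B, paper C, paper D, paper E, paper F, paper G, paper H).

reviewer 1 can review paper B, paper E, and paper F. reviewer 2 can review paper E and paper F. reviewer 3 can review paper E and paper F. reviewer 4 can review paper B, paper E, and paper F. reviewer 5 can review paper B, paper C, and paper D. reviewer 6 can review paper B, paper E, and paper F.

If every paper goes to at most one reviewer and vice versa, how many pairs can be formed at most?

For example, pair reviewer 1-paper B, reviewer 2-paper F, reviewer 3-paper E, reviewer 5-paper D.
The set {reviewer 1, reviewer 2, reviewer 3, reviewer 4, reviewer 6} has only 3 neighbours ({paper B, paper E, paper F}), so by Hall's theorem at most 4 of the 6 reviewers can be matched.

4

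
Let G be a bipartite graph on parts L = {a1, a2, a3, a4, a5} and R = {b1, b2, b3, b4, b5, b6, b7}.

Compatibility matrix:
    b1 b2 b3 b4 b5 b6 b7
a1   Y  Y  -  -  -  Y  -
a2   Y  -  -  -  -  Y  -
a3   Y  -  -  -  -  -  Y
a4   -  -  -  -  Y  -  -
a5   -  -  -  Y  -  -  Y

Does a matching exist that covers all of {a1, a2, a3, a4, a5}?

For example, pair a1→b2, a2→b6, a3→b1, a4→b5, a5→b7.
Every left vertex is matched, so this matching saturates all of them.

Yes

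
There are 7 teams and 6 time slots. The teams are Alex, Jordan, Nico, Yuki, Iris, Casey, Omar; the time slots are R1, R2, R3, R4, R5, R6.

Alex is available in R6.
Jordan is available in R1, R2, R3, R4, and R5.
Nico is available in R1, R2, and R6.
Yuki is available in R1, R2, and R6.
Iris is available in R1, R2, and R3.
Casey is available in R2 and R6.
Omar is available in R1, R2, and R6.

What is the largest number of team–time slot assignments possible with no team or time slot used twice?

For example, pair Alex→R6, Jordan→R4, Nico→R1, Yuki→R2, Iris→R3.
The set {Alex, Nico, Yuki, Casey, Omar} has only 3 neighbours ({R1, R2, R6}), so by Hall's theorem at most 5 of the 7 teams can be matched.

5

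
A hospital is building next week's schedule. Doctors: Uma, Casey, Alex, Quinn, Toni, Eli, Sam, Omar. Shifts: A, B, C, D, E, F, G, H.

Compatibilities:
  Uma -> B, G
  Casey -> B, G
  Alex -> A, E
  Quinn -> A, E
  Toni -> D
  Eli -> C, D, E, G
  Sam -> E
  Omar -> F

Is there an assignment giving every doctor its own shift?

The set {Alex, Quinn, Sam} has only 2 neighbours ({A, E}), so by Hall's theorem at most 7 of the 8 doctors can be matched.
Hence no matching covers every doctor.

No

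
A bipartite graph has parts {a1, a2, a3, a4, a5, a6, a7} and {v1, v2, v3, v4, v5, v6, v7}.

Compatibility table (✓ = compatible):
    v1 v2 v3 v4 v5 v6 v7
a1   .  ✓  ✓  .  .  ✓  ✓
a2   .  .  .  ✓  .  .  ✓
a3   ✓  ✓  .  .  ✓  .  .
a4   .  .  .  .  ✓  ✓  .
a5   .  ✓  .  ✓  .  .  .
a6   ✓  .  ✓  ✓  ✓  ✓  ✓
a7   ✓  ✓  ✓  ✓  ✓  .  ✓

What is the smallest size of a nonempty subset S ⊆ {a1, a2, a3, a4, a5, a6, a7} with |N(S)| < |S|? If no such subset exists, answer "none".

none

A matching saturating every left vertex exists, for instance a1→v7, a2→v4, a3→v1, a4→v5, a5→v2, a6→v6, a7→v3.
By Hall's marriage theorem, this means |N(S)| ≥ |S| for every subset S, so no violating subset exists.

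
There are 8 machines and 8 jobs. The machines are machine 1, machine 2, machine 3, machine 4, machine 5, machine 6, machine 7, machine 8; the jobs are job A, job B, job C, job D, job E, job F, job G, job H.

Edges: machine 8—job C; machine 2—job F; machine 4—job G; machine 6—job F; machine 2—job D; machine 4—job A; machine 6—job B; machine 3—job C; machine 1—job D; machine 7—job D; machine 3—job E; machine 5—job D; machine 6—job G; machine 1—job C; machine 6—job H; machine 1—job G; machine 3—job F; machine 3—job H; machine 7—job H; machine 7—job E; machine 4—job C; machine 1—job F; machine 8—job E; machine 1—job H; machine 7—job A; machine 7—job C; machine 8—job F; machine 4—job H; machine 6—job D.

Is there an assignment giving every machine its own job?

One maximum matching: machine 1–job G, machine 2–job F, machine 3–job H, machine 4–job A, machine 5–job D, machine 6–job B, machine 7–job C, machine 8–job E.
Every machine is matched, so this is a perfect matching.

Yes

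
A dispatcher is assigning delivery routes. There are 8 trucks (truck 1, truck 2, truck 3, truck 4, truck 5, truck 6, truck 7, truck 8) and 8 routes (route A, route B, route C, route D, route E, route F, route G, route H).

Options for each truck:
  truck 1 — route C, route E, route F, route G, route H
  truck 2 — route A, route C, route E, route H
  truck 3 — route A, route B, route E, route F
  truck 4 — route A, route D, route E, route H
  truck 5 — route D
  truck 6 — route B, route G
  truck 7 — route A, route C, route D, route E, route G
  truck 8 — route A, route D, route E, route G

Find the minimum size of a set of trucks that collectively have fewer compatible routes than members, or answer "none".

A matching saturating every truck exists, for instance truck 1→route H, truck 2→route C, truck 3→route F, truck 4→route A, truck 5→route D, truck 6→route B, truck 7→route G, truck 8→route E.
By Hall's marriage theorem, this means |N(S)| ≥ |S| for every subset S, so no violating subset exists.

none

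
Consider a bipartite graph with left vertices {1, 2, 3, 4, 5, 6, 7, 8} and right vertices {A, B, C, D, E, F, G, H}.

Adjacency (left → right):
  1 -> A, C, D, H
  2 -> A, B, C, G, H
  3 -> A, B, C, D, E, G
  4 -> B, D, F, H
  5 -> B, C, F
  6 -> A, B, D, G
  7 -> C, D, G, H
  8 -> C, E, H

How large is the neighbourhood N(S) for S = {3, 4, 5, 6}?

8

The union of neighbours of {3, 4, 5, 6} is {A, B, C, D, E, F, G, H}, which has 8 elements.
Since |N(S)| = 8 ≥ |S| = 4, Hall's condition holds for this subset.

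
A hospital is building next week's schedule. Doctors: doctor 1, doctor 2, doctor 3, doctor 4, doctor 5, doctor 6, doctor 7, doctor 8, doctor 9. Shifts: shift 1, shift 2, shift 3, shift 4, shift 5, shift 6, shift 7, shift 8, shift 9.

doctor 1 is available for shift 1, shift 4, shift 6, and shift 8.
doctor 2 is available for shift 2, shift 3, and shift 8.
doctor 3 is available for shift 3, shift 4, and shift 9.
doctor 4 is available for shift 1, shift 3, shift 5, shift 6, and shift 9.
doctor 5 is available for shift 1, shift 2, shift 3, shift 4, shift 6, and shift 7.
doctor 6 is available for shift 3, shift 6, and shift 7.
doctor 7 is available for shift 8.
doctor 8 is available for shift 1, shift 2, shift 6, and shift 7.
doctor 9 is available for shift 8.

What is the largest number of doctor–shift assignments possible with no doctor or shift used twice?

8

One maximum matching: doctor 1-shift 6, doctor 2-shift 3, doctor 3-shift 4, doctor 4-shift 5, doctor 5-shift 1, doctor 6-shift 7, doctor 7-shift 8, doctor 8-shift 2.
The set {doctor 7, doctor 9} has only 1 neighbour ({shift 8}), so by Hall's theorem at most 8 of the 9 doctors can be matched.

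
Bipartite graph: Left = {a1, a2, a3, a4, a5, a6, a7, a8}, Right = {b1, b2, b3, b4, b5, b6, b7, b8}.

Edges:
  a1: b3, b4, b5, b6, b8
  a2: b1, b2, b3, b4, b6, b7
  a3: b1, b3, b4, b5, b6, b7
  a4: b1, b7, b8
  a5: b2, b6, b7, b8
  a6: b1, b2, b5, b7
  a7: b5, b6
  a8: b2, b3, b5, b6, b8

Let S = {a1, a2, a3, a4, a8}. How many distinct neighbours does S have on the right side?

8

The union of neighbours of {a1, a2, a3, a4, a8} is {b1, b2, b3, b4, b5, b6, b7, b8}, which has 8 elements.
Since |N(S)| = 8 ≥ |S| = 5, Hall's condition holds for this subset.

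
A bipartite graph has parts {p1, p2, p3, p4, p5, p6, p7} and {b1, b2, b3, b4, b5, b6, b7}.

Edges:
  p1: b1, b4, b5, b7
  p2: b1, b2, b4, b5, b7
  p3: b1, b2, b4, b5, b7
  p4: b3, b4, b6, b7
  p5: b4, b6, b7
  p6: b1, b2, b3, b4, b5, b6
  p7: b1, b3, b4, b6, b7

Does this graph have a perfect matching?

For example, pair p1–b4, p2–b1, p3–b2, p4–b3, p5–b6, p6–b5, p7–b7.
Every left vertex is matched, so this is a perfect matching.

Yes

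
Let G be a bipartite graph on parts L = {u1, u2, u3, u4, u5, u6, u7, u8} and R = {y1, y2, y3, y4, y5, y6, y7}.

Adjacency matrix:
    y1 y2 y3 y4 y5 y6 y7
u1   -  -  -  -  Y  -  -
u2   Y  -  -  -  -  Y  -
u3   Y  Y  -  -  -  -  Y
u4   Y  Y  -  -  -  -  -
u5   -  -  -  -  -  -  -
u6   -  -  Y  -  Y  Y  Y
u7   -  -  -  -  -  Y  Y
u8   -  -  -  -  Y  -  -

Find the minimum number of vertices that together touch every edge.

6

The 6 edges u1–y5, u2–y6, u3–y1, u4–y2, u6–y3, u7–y7 form a matching, so any vertex cover needs at least 6 vertices (one per matched edge).
Conversely {u2, u3, u4, u6, u7, y5} meets every edge and has exactly 6 vertices, so 6 is optimal.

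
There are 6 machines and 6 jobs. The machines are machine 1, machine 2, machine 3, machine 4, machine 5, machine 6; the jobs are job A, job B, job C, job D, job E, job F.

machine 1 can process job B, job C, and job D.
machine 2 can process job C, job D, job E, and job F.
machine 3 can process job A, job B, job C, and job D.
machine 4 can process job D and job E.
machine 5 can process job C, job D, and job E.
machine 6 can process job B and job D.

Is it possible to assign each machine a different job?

One maximum matching: machine 1–job B, machine 2–job F, machine 3–job A, machine 4–job E, machine 5–job C, machine 6–job D.
All 6 machines are covered.

Yes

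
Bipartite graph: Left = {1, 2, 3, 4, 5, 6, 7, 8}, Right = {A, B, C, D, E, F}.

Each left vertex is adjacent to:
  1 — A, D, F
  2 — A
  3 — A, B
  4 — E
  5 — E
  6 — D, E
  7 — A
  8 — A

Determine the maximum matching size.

One maximum matching: 1→F, 2→A, 3→B, 4→E, 6→D.
The set {2, 4, 5, 7, 8} has only 2 neighbours ({A, E}), so by Hall's theorem at most 5 of the 8 left vertices can be matched.

5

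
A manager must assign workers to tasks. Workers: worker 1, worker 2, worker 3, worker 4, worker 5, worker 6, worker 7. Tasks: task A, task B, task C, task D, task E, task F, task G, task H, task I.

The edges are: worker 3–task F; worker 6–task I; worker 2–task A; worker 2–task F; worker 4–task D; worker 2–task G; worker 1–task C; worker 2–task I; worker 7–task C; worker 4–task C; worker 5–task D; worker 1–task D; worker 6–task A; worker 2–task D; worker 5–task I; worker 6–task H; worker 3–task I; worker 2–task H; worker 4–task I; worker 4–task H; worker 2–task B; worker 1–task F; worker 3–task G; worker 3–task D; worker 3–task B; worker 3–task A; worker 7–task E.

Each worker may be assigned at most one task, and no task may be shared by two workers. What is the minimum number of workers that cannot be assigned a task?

A valid assignment of size 7: worker 1→task C, worker 2→task D, worker 3→task F, worker 4→task H, worker 5→task I, worker 6→task A, worker 7→task E.
All 7 workers are matched, so no larger matching exists.
That matches 7 of the 7, leaving 0 unmatched; no matching can do better.

0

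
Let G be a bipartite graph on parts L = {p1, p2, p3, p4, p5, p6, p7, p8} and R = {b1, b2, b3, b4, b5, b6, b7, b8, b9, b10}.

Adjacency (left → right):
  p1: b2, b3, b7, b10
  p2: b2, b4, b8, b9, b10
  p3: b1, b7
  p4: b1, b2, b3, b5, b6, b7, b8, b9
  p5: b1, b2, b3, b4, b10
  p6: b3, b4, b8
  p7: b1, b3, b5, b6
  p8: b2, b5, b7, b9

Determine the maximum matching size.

A valid assignment of size 8: p1-b3, p2-b2, p3-b1, p4-b7, p5-b4, p6-b8, p7-b6, p8-b5.
All 8 left vertices are matched, so no larger matching exists.

8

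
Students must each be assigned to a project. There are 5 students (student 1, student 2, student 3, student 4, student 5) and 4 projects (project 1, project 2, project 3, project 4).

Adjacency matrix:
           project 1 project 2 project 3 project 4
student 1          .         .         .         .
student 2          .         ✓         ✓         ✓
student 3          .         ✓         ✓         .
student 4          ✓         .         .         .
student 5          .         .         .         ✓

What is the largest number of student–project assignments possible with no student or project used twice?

4

For example, pair student 2-project 3, student 3-project 2, student 4-project 1, student 5-project 4.
The set {student 1} has only 0 neighbours (∅), so by Hall's theorem at most 4 of the 5 students can be matched.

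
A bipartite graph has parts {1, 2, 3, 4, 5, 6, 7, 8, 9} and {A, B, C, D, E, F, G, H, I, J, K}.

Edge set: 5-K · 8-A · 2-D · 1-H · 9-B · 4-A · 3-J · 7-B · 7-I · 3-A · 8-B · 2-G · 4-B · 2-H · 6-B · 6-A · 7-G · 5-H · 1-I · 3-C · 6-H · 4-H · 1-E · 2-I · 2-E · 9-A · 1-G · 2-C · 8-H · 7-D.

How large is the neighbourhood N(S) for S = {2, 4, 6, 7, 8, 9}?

8

The union of neighbours of {2, 4, 6, 7, 8, 9} is {A, B, C, D, E, G, H, I}, which has 8 elements.
Since |N(S)| = 8 ≥ |S| = 6, Hall's condition holds for this subset.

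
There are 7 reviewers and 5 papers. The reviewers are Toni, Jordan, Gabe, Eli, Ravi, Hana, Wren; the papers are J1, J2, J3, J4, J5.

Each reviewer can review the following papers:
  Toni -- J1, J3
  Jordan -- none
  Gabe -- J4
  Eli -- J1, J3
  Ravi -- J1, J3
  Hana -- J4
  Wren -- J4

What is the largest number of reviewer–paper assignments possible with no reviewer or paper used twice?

3

For example, pair Toni→J1, Gabe→J4, Eli→J3.
The set {Toni, Jordan, Gabe, Eli, Ravi, Hana, Wren} has only 3 neighbours ({J1, J3, J4}), so by Hall's theorem at most 3 of the 7 reviewers can be matched.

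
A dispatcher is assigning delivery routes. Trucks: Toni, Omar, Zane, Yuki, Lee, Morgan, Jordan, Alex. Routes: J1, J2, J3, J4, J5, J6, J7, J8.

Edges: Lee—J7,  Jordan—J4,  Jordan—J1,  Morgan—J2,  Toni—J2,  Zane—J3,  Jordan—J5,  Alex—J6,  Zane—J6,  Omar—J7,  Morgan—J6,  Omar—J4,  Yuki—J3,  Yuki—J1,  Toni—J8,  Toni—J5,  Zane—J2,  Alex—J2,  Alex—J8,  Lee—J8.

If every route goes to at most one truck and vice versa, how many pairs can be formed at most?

8

A valid assignment of size 8: Toni→J8, Omar→J4, Zane→J3, Yuki→J1, Lee→J7, Morgan→J2, Jordan→J5, Alex→J6.
All 8 trucks are matched, so no larger matching exists.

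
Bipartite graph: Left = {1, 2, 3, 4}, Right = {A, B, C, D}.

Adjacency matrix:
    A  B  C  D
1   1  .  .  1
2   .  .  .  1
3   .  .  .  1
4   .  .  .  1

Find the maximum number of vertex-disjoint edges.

A valid assignment of size 2: 1–A, 2–D.
The set {2, 3, 4} has only 1 neighbour ({D}), so by Hall's theorem at most 2 of the 4 left vertices can be matched.

2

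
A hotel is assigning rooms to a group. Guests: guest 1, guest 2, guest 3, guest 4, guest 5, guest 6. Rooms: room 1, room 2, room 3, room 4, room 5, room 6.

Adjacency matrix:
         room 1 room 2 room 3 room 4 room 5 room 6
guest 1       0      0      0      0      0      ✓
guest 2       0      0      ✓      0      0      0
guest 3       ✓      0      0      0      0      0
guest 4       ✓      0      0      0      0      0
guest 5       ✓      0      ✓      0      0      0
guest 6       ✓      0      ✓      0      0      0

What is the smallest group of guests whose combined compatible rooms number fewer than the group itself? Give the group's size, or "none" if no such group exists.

Take S = {guest 3, guest 4}. Its neighbourhood is {room 1}, so |N(S)| = 1 < |S| = 2.
No single vertex violates Hall's condition since each has at least one neighbour, so 2 is the minimum.

2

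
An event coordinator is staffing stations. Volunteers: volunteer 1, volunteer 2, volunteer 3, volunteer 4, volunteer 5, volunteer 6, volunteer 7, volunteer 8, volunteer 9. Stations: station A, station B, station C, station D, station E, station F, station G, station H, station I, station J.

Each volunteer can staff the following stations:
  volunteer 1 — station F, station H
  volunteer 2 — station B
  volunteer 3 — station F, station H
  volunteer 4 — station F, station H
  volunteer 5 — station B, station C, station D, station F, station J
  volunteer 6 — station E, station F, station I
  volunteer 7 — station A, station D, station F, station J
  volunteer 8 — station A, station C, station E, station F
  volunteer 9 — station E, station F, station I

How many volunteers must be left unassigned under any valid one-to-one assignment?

1

One maximum matching: volunteer 1–station H, volunteer 2–station B, volunteer 3–station F, volunteer 5–station C, volunteer 6–station I, volunteer 7–station J, volunteer 8–station A, volunteer 9–station E.
The set {volunteer 1, volunteer 3, volunteer 4} has only 2 neighbours ({station F, station H}), so by Hall's theorem at most 8 of the 9 volunteers can be matched.
That matches 8 of the 9, leaving 1 unmatched; no matching can do better.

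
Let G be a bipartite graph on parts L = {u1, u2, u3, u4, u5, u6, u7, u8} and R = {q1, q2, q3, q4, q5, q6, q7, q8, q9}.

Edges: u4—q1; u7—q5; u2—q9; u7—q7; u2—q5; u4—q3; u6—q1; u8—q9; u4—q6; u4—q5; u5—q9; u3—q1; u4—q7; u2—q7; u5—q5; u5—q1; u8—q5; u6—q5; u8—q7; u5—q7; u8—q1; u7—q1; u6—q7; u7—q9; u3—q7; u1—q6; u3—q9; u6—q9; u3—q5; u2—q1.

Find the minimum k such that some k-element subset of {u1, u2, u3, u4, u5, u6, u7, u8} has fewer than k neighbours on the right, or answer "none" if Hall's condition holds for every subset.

Take S = {u2, u3, u5, u6, u7}. Its neighbourhood is {q1, q5, q7, q9}, so |N(S)| = 4 < |S| = 5.
Every subset of size less than 5 has at least as many neighbours as members, so 5 is the minimum.

5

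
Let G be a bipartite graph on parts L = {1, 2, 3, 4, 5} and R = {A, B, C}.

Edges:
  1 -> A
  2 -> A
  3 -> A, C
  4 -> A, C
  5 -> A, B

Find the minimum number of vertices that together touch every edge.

3

The 3 edges 1–A, 3–C, 5–B form a matching, so any vertex cover needs at least 3 vertices (one per matched edge).
Conversely {5, A, C} meets every edge and has exactly 3 vertices, so 3 is optimal.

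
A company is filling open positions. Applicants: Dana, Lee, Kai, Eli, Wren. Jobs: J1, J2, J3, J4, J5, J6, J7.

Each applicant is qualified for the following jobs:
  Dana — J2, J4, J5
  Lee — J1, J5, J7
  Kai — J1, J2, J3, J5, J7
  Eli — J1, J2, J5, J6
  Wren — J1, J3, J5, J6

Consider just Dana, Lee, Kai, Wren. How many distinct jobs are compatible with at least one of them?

7

The union of neighbours of {Dana, Lee, Kai, Wren} is {J1, J2, J3, J4, J5, J6, J7}, which has 7 elements.
Since |N(S)| = 7 ≥ |S| = 4, Hall's condition holds for this subset.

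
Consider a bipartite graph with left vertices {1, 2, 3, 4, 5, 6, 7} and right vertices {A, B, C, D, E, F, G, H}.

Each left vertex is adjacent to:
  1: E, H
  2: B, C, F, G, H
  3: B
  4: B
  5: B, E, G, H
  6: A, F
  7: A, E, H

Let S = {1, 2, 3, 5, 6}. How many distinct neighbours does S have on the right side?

The union of neighbours of {1, 2, 3, 5, 6} is {A, B, C, E, F, G, H}, which has 7 elements.
Since |N(S)| = 7 ≥ |S| = 5, Hall's condition holds for this subset.

7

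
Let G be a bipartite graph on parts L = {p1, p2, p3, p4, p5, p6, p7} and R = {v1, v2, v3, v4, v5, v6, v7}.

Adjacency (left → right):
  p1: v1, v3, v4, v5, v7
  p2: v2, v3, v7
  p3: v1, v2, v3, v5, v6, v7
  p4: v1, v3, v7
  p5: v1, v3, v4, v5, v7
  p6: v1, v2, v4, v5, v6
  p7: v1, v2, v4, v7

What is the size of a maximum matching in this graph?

A valid assignment of size 7: p1→v5, p2→v7, p3→v3, p4→v1, p5→v4, p6→v6, p7→v2.
This saturates every left vertex, so 7 is the maximum.

7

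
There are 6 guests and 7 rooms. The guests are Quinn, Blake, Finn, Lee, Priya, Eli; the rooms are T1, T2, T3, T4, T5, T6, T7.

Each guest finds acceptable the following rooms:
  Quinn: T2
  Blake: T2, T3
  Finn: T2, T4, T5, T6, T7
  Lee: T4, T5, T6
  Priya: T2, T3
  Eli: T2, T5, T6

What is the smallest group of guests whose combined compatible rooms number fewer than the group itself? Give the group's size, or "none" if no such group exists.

Take S = {Quinn, Blake, Priya}. Its neighbourhood is {T2, T3}, so |N(S)| = 2 < |S| = 3.
Every subset of size less than 3 has at least as many neighbours as members, so 3 is the minimum.

3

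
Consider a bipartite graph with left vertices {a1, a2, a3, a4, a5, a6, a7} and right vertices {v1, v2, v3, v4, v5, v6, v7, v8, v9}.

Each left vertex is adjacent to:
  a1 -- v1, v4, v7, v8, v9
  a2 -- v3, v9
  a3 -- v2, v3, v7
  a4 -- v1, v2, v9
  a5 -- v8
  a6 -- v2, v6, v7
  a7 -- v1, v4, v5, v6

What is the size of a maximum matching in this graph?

7

For example, pair a1-v9, a2-v3, a3-v7, a4-v1, a5-v8, a6-v2, a7-v6.
All 7 left vertices are matched, so no larger matching exists.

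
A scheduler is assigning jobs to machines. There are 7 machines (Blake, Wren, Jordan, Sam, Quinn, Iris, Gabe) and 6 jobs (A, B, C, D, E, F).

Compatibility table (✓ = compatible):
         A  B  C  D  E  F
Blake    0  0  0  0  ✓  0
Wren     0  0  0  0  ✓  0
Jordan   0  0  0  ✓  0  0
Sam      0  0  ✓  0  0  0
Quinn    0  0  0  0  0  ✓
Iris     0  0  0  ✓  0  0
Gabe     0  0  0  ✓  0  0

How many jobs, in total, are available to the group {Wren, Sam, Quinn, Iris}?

The union of neighbours of {Wren, Sam, Quinn, Iris} is {C, D, E, F}, which has 4 elements.
Since |N(S)| = 4 ≥ |S| = 4, Hall's condition holds for this subset.

4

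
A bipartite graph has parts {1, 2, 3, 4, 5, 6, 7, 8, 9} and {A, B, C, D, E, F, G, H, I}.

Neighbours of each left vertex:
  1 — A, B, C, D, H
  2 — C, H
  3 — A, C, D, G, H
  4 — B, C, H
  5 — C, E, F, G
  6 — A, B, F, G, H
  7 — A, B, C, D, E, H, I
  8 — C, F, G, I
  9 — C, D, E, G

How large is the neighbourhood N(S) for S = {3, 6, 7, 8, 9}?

9

The union of neighbours of {3, 6, 7, 8, 9} is {A, B, C, D, E, F, G, H, I}, which has 9 elements.
Since |N(S)| = 9 ≥ |S| = 5, Hall's condition holds for this subset.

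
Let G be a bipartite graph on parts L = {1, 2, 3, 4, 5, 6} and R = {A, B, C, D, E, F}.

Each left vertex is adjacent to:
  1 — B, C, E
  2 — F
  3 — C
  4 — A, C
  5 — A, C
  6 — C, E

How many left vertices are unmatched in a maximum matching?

1

A valid assignment of size 5: 1→B, 2→F, 3→C, 4→A, 6→E.
The set {3, 4, 5} has only 2 neighbours ({A, C}), so by Hall's theorem at most 5 of the 6 left vertices can be matched.
That matches 5 of the 6, leaving 1 unmatched; no matching can do better.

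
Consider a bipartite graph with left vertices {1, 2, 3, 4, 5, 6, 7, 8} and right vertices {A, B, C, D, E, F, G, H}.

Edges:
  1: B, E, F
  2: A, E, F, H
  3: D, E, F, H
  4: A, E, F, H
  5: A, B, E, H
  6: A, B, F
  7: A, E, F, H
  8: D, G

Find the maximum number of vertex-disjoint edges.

For example, pair 1→F, 2→A, 3→D, 4→H, 5→E, 6→B, 8→G.
The set {1, 2, 4, 5, 6, 7} has only 5 neighbours ({A, B, E, F, H}), so by Hall's theorem at most 7 of the 8 left vertices can be matched.

7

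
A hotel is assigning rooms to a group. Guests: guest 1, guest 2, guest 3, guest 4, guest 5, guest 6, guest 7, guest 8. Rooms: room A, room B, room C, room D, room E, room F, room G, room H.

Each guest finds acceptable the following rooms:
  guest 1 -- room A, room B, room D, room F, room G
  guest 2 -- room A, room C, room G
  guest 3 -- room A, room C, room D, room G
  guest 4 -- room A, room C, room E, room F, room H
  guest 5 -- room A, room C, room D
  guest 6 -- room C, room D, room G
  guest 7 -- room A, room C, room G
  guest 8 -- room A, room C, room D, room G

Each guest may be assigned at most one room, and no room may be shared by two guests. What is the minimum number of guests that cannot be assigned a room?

2

For example, pair guest 1→room B, guest 2→room A, guest 3→room D, guest 4→room F, guest 5→room C, guest 6→room G.
The set {guest 2, guest 3, guest 5, guest 6, guest 7, guest 8} has only 4 neighbours ({room A, room C, room D, room G}), so by Hall's theorem at most 6 of the 8 guests can be matched.
That matches 6 of the 8, leaving 2 unmatched; no matching can do better.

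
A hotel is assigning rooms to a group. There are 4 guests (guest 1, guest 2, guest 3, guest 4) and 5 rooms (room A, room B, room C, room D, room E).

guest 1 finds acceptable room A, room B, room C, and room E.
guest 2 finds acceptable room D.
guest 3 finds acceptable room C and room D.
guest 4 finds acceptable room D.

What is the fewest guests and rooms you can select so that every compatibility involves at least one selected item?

A maximum matching has 3 edges (e.g. guest 1–room E, guest 2–room D, guest 3–room C).
By König's theorem the minimum vertex cover has the same size. One such cover is {guest 1, guest 3, room D}.

3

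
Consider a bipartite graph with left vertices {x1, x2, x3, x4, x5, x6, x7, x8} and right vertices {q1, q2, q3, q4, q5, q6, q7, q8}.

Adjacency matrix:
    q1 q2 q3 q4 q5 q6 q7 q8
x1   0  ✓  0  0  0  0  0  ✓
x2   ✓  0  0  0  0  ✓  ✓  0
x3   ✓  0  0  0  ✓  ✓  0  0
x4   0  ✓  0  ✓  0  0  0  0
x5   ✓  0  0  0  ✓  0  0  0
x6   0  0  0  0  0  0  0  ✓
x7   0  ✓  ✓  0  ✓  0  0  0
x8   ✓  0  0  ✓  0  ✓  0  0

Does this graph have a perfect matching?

A valid assignment of size 8: x1-q2, x2-q7, x3-q5, x4-q4, x5-q1, x6-q8, x7-q3, x8-q6.
All 8 left vertices are covered.

Yes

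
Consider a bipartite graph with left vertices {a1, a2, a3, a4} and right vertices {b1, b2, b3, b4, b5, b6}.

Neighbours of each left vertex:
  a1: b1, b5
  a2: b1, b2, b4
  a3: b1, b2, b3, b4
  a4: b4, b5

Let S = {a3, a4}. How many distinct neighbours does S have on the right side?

5

The union of neighbours of {a3, a4} is {b1, b2, b3, b4, b5}, which has 5 elements.
Since |N(S)| = 5 ≥ |S| = 2, Hall's condition holds for this subset.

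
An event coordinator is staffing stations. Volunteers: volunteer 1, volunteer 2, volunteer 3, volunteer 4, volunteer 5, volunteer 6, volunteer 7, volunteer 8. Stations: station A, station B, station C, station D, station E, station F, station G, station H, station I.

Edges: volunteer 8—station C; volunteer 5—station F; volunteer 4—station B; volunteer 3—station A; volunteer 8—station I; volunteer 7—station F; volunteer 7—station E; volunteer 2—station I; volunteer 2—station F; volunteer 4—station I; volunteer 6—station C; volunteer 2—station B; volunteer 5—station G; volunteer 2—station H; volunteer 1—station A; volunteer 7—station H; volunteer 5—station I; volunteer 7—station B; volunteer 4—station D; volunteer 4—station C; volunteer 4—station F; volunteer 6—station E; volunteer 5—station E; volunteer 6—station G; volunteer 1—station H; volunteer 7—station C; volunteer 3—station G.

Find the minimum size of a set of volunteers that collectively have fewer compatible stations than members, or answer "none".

none

A matching saturating every volunteer exists, for instance volunteer 1→station H, volunteer 2→station B, volunteer 3→station A, volunteer 4→station I, volunteer 5→station E, volunteer 6→station G, volunteer 7→station F, volunteer 8→station C.
By Hall's marriage theorem, this means |N(S)| ≥ |S| for every subset S, so no violating subset exists.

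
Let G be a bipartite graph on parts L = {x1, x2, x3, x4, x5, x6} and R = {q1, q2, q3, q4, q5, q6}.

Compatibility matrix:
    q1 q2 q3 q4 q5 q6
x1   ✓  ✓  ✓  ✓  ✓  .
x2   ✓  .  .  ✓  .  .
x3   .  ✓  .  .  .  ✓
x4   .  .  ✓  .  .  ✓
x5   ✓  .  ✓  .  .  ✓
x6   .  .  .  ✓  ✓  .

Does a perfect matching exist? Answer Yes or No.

Yes

A valid assignment of size 6: x1-q1, x2-q4, x3-q2, x4-q3, x5-q6, x6-q5.
All 6 left vertices are covered.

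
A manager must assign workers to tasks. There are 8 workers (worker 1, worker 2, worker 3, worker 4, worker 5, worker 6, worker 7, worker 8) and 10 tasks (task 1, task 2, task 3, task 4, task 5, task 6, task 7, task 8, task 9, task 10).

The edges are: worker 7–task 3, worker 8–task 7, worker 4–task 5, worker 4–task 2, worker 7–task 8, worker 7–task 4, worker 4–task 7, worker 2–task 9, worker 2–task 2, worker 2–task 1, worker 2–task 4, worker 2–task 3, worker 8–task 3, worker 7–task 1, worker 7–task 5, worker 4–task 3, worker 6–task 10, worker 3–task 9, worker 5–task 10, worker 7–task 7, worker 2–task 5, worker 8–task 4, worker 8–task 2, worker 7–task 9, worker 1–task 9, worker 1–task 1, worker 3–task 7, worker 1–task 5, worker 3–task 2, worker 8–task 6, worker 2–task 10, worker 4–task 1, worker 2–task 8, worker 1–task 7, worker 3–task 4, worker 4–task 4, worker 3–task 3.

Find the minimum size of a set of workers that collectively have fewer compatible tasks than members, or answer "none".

2

Take S = {worker 5, worker 6}. Its neighbourhood is {task 10}, so |N(S)| = 1 < |S| = 2.
No single vertex violates Hall's condition since each has at least one neighbour, so 2 is the minimum.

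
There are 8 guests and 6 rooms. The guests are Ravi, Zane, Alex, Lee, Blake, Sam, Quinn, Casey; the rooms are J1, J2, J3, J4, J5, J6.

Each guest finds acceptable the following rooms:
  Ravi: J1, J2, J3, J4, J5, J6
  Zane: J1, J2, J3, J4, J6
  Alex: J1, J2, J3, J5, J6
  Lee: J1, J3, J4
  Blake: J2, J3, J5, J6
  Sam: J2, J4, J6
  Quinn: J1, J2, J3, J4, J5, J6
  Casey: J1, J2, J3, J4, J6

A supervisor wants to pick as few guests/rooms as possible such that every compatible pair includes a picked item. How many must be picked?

6

{J1, J2, J3, J4, J5, J6} is a vertex cover of size 6: every edge has an endpoint in this set.
No smaller cover exists because Ravi–J2, Zane–J4, Alex–J1, Lee–J3, Blake–J5, Sam–J6 is a matching of size 6, and a cover must include an endpoint of each of these disjoint edges (König's theorem).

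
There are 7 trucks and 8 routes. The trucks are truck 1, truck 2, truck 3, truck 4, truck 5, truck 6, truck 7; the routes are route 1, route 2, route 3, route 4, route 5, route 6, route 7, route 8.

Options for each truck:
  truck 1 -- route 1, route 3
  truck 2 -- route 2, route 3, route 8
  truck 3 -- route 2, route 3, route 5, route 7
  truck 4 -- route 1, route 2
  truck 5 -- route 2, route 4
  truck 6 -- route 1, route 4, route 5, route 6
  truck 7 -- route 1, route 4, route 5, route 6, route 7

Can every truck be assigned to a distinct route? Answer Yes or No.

Yes

A valid assignment of size 7: truck 1→route 3, truck 2→route 8, truck 3→route 7, truck 4→route 1, truck 5→route 2, truck 6→route 6, truck 7→route 4.
All 7 trucks are covered.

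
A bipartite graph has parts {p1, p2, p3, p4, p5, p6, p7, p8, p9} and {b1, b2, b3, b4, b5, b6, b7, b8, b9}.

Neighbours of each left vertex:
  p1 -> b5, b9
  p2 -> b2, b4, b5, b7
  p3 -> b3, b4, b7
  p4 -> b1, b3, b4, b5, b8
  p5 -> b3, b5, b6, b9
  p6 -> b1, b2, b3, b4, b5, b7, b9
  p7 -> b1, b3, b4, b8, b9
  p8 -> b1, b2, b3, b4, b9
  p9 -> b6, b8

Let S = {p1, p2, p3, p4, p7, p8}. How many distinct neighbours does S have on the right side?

The union of neighbours of {p1, p2, p3, p4, p7, p8} is {b1, b2, b3, b4, b5, b7, b8, b9}, which has 8 elements.
Since |N(S)| = 8 ≥ |S| = 6, Hall's condition holds for this subset.

8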